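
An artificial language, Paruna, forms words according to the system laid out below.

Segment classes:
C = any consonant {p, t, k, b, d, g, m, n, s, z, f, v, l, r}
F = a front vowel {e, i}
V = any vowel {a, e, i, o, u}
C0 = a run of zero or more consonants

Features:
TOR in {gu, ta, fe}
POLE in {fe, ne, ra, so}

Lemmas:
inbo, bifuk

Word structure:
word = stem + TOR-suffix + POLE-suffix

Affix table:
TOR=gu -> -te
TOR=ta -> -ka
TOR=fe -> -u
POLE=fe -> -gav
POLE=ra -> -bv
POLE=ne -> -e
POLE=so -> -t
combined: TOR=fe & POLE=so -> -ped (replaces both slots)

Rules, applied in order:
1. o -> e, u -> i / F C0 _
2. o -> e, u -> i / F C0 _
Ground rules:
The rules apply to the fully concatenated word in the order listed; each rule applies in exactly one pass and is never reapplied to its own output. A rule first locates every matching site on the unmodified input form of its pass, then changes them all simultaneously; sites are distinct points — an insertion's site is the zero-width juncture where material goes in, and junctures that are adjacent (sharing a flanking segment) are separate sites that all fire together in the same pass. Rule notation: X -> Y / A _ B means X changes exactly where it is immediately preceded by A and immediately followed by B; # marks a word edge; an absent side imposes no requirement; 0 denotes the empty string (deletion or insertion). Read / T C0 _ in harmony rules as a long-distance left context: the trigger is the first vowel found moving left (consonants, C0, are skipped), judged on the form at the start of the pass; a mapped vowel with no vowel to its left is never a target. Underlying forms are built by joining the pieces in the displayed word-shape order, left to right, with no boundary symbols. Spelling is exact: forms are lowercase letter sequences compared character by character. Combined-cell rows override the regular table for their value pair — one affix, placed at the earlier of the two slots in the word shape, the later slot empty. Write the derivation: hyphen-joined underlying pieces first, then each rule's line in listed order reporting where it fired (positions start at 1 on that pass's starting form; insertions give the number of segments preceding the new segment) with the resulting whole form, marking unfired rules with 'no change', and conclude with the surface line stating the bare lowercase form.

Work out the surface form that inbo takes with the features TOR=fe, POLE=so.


underlying: inbo-ped
1. o -> e, u -> i / F C0 _: fires at position(s) 4: inbeped
2. o -> e, u -> i / F C0 _: no change
surface: inbeped


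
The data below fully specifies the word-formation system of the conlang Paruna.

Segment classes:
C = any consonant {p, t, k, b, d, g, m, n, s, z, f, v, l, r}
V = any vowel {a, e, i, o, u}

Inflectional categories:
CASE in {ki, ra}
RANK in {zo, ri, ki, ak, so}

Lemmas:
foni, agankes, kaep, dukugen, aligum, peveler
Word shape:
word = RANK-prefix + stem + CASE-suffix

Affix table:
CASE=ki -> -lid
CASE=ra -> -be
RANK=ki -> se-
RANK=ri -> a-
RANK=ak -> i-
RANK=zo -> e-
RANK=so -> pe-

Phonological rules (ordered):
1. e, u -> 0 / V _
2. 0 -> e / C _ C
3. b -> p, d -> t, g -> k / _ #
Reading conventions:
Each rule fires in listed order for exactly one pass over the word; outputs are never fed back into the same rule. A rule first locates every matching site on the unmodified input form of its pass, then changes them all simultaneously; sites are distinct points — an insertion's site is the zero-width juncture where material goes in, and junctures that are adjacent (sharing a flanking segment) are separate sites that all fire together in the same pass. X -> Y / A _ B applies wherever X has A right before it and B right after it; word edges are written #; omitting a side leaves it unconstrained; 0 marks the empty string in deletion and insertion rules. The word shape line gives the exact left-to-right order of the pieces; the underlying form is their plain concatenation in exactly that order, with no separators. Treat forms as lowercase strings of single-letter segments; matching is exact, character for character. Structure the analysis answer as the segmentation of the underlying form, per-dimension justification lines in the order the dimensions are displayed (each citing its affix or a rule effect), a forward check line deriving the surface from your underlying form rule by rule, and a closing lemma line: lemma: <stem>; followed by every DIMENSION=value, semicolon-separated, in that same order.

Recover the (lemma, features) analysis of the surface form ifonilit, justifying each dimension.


underlying: i-foni-lid
CASE=ki - signalled by the affix -lid
RANK=ak - signalled by the affix i-
check: ifonilid -> ifonilid -> ifonilid -> ifonilit
lemma: foni; CASE=ki; RANK=ak


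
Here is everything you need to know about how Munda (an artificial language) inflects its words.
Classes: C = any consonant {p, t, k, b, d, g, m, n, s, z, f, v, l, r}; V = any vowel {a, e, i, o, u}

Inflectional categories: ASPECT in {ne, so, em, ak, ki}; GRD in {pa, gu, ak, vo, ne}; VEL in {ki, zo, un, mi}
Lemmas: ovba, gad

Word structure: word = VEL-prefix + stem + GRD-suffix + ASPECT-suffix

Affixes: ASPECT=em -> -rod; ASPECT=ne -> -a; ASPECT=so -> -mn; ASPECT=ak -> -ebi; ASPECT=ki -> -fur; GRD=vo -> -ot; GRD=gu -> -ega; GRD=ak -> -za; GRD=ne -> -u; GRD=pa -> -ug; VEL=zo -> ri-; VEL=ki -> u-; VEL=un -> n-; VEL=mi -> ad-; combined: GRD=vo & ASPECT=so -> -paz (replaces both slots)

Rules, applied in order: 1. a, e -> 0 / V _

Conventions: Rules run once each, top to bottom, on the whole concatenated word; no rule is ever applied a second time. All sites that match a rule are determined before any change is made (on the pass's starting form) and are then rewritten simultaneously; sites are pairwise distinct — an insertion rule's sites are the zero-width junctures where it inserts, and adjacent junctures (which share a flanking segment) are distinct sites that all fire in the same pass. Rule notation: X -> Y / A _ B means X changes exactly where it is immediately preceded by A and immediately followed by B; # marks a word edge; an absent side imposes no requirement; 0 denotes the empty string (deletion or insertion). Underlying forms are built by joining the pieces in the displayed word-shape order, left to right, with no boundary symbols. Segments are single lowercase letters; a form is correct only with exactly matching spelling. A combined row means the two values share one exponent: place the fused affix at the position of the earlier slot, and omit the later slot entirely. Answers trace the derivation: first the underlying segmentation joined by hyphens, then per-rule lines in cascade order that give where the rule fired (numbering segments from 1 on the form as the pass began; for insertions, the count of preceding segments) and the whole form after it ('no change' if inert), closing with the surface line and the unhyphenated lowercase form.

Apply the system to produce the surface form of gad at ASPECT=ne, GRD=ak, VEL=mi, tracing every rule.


underlying: ad-gad-za-a
1. a, e -> 0 / V _: fires at position(s) 8: adgadza
surface: adgadza


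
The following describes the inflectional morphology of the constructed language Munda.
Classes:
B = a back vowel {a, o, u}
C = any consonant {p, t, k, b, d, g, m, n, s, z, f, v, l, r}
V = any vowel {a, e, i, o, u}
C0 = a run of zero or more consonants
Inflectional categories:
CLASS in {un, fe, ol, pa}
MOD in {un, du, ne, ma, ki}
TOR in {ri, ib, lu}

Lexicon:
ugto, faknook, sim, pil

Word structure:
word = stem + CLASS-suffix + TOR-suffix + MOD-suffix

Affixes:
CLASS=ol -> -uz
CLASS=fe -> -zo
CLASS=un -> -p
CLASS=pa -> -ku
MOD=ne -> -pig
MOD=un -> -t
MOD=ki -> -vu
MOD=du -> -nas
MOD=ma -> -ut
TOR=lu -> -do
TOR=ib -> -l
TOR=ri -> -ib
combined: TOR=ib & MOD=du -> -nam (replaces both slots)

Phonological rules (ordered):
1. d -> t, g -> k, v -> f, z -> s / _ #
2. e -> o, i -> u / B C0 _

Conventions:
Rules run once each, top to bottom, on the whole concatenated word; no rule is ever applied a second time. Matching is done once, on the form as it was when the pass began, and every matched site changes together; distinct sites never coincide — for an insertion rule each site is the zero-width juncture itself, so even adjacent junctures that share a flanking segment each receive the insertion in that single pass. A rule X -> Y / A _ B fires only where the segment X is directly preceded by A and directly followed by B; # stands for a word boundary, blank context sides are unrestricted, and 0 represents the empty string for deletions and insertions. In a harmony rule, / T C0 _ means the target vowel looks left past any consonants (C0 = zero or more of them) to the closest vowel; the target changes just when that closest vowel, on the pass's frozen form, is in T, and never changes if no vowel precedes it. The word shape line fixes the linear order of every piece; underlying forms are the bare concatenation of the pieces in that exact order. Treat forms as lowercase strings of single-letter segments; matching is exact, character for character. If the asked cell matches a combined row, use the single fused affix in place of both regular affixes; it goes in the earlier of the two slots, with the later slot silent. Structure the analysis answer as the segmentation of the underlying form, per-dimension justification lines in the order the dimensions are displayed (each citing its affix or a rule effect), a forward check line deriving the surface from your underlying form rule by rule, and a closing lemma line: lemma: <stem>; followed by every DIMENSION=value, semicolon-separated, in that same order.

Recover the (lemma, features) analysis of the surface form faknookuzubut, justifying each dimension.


underlying: faknook-uz-ib-ut
CLASS=ol - signalled by the affix -uz
MOD=ma - signalled by the affix -ut
TOR=ri - signalled by the affix -ib
check: faknookuzibut -> faknookuzibut -> faknookuzubut
lemma: faknook; CLASS=ol; MOD=ma; TOR=ri


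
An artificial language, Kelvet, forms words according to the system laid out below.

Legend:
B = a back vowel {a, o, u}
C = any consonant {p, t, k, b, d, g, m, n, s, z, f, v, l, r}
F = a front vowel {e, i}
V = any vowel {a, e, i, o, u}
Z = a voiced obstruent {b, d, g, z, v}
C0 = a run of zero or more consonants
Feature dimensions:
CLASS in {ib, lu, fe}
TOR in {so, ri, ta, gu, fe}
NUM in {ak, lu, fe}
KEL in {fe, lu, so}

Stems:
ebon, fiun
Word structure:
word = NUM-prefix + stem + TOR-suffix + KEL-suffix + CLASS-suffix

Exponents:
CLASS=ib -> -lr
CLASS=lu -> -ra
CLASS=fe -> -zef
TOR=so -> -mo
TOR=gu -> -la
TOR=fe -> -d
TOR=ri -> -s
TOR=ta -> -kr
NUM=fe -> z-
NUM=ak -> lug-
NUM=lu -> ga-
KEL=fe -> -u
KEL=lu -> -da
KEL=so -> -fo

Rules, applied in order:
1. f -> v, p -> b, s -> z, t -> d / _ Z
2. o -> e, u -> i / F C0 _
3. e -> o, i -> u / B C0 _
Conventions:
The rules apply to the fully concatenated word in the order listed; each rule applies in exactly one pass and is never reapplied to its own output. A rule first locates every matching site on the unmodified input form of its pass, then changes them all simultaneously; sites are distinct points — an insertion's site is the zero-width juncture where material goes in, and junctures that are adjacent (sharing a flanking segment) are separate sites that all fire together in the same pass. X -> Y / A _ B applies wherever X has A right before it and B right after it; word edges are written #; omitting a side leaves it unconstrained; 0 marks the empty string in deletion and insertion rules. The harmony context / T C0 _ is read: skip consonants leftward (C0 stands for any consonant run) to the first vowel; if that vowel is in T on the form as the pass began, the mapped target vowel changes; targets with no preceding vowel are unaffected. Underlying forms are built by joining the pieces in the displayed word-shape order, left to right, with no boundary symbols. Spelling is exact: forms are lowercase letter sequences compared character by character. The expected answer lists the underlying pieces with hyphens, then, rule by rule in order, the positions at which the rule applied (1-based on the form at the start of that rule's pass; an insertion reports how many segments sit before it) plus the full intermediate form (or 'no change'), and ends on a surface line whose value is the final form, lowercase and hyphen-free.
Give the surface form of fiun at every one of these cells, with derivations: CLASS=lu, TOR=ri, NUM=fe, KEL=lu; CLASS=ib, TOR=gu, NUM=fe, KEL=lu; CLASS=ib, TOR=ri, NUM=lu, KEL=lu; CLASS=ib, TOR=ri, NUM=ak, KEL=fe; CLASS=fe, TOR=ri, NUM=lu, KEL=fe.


cell CLASS=lu, TOR=ri, NUM=fe, KEL=lu:
underlying: z-fiun-s-da-ra
1. f -> v, p -> b, s -> z, t -> d / _ Z: fires at position(s) 6: zfiunzdara
2. o -> e, u -> i / F C0 _: fires at position(s) 4: zfiinzdara
3. e -> o, i -> u / B C0 _: no change
surface: zfiinzdara

cell CLASS=ib, TOR=gu, NUM=fe, KEL=lu:
underlying: z-fiun-la-da-lr
1. f -> v, p -> b, s -> z, t -> d / _ Z: no change
2. o -> e, u -> i / F C0 _: fires at position(s) 4: zfiinladalr
3. e -> o, i -> u / B C0 _: no change
surface: zfiinladalr

cell CLASS=ib, TOR=ri, NUM=lu, KEL=lu:
underlying: ga-fiun-s-da-lr
1. f -> v, p -> b, s -> z, t -> d / _ Z: fires at position(s) 7: gafiunzdalr
2. o -> e, u -> i / F C0 _: fires at position(s) 5: gafiinzdalr
3. e -> o, i -> u / B C0 _: fires at position(s) 4: gafuinzdalr
surface: gafuinzdalr

cell CLASS=ib, TOR=ri, NUM=ak, KEL=fe:
underlying: lug-fiun-s-u-lr
1. f -> v, p -> b, s -> z, t -> d / _ Z: no change
2. o -> e, u -> i / F C0 _: fires at position(s) 6: lugfiinsulr
3. e -> o, i -> u / B C0 _: fires at position(s) 5: lugfuinsulr
surface: lugfuinsulr

cell CLASS=fe, TOR=ri, NUM=lu, KEL=fe:
underlying: ga-fiun-s-u-zef
1. f -> v, p -> b, s -> z, t -> d / _ Z: no change
2. o -> e, u -> i / F C0 _: fires at position(s) 5: gafiinsuzef
3. e -> o, i -> u / B C0 _: fires at position(s) 4, 10: gafuinsuzof
surface: gafuinsuzof


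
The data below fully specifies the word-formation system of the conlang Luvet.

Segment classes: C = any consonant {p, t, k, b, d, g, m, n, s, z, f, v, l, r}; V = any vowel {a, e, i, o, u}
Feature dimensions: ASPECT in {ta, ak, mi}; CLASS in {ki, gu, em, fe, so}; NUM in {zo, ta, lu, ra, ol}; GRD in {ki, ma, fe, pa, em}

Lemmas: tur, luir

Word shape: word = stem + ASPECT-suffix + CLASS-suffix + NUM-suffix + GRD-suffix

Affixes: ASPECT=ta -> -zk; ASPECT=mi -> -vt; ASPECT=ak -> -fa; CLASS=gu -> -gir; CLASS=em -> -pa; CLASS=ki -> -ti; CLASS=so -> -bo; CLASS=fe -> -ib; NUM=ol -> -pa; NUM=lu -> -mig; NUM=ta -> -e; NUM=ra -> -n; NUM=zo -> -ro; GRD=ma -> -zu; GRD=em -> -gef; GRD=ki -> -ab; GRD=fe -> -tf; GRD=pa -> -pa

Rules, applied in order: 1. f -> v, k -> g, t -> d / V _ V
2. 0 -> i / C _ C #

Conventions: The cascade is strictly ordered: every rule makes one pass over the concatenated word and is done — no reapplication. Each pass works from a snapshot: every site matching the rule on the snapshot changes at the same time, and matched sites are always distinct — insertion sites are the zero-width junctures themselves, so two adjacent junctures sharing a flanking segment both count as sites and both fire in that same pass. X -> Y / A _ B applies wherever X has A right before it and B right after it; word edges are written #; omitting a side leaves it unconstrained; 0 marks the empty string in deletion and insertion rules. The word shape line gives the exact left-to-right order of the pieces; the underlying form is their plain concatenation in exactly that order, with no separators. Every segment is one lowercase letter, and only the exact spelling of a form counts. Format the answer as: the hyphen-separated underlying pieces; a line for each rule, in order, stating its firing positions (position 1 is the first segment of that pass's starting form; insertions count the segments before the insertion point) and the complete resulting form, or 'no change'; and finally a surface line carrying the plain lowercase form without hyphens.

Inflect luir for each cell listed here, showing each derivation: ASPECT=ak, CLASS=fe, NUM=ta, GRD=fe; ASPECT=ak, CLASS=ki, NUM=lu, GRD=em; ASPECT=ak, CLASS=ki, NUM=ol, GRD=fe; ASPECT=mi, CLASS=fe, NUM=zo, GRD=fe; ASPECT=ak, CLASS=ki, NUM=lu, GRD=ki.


cell ASPECT=ak, CLASS=fe, NUM=ta, GRD=fe:
underlying: luir-fa-ib-e-tf
1. f -> v, k -> g, t -> d / V _ V: no change
2. 0 -> i / C _ C #: inserts after position(s) 10: luirfaibetif
surface: luirfaibetif

cell ASPECT=ak, CLASS=ki, NUM=lu, GRD=em:
underlying: luir-fa-ti-mig-gef
1. f -> v, k -> g, t -> d / V _ V: fires at position(s) 7: luirfadimiggef
2. 0 -> i / C _ C #: no change
surface: luirfadimiggef

cell ASPECT=ak, CLASS=ki, NUM=ol, GRD=fe:
underlying: luir-fa-ti-pa-tf
1. f -> v, k -> g, t -> d / V _ V: fires at position(s) 7: luirfadipatf
2. 0 -> i / C _ C #: inserts after position(s) 11: luirfadipatif
surface: luirfadipatif

cell ASPECT=mi, CLASS=fe, NUM=zo, GRD=fe:
underlying: luir-vt-ib-ro-tf
1. f -> v, k -> g, t -> d / V _ V: no change
2. 0 -> i / C _ C #: inserts after position(s) 11: luirvtibrotif
surface: luirvtibrotif

cell ASPECT=ak, CLASS=ki, NUM=lu, GRD=ki:
underlying: luir-fa-ti-mig-ab
1. f -> v, k -> g, t -> d / V _ V: fires at position(s) 7: luirfadimigab
2. 0 -> i / C _ C #: no change
surface: luirfadimigab


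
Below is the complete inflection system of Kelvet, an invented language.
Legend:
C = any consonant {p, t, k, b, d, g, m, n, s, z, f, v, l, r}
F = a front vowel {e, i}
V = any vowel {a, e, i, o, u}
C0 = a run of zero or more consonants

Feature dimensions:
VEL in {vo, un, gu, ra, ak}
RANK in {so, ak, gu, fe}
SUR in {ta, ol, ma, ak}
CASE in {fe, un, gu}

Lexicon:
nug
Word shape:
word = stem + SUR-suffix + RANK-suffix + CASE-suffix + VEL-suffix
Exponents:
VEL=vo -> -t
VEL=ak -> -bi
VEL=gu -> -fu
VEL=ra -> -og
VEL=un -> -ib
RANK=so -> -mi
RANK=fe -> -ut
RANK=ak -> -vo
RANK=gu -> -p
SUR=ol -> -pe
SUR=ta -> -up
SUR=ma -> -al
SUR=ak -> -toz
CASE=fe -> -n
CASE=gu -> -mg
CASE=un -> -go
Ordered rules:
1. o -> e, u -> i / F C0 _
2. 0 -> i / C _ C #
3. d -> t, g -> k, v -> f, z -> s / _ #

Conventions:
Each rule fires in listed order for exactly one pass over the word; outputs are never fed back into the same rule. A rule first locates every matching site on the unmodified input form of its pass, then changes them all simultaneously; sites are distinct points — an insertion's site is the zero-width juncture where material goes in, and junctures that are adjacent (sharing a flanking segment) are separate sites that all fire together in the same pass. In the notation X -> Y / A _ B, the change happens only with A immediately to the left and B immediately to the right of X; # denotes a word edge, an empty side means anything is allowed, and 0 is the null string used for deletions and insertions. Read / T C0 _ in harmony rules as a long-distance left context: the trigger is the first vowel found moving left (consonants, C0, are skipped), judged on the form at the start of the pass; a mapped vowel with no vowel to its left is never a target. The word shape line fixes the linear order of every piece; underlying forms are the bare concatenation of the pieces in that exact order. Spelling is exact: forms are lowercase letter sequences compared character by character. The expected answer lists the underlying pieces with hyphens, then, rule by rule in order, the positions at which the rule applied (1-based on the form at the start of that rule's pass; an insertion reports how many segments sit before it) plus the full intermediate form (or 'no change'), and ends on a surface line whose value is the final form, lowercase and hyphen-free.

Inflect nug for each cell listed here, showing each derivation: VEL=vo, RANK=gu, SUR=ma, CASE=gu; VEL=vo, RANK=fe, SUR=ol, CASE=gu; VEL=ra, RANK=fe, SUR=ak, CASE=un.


cell VEL=vo, RANK=gu, SUR=ma, CASE=gu:
underlying: nug-al-p-mg-t
1. o -> e, u -> i / F C0 _: no change
2. 0 -> i / C _ C #: inserts after position(s) 8: nugalpmgit
3. d -> t, g -> k, v -> f, z -> s / _ #: no change
surface: nugalpmgit

cell VEL=vo, RANK=fe, SUR=ol, CASE=gu:
underlying: nug-pe-ut-mg-t
1. o -> e, u -> i / F C0 _: fires at position(s) 6: nugpeitmgt
2. 0 -> i / C _ C #: inserts after position(s) 9: nugpeitmgit
3. d -> t, g -> k, v -> f, z -> s / _ #: no change
surface: nugpeitmgit

cell VEL=ra, RANK=fe, SUR=ak, CASE=un:
underlying: nug-toz-ut-go-og
1. o -> e, u -> i / F C0 _: no change
2. 0 -> i / C _ C #: no change
3. d -> t, g -> k, v -> f, z -> s / _ #: fires at position(s) 12: nugtozutgook
surface: nugtozutgook


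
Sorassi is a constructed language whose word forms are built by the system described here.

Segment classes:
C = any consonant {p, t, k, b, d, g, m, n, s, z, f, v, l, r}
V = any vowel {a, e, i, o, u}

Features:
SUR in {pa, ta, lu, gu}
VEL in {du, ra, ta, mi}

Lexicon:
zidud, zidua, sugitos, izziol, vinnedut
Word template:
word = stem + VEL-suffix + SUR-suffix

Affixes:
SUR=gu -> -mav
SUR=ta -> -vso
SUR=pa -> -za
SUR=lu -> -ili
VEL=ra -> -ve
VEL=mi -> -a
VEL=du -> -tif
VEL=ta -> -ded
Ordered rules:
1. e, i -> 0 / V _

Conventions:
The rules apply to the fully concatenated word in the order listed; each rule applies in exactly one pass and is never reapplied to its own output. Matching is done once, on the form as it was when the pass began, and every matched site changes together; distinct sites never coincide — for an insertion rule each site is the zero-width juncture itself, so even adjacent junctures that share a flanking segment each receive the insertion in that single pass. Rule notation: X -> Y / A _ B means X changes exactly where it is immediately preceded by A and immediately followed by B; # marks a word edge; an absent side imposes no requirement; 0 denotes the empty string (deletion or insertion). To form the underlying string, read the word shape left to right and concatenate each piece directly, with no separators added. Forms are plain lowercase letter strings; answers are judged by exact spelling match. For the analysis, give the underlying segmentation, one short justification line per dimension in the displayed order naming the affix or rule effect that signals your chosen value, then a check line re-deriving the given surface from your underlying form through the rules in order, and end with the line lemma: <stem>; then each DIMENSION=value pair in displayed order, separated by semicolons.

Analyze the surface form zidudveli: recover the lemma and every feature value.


underlying: zidud-ve-ili
SUR=lu - signalled by the affix -ili
VEL=ra - signalled by the affix -ve
check: zidudveili -> zidudveli
lemma: zidud; SUR=lu; VEL=ra


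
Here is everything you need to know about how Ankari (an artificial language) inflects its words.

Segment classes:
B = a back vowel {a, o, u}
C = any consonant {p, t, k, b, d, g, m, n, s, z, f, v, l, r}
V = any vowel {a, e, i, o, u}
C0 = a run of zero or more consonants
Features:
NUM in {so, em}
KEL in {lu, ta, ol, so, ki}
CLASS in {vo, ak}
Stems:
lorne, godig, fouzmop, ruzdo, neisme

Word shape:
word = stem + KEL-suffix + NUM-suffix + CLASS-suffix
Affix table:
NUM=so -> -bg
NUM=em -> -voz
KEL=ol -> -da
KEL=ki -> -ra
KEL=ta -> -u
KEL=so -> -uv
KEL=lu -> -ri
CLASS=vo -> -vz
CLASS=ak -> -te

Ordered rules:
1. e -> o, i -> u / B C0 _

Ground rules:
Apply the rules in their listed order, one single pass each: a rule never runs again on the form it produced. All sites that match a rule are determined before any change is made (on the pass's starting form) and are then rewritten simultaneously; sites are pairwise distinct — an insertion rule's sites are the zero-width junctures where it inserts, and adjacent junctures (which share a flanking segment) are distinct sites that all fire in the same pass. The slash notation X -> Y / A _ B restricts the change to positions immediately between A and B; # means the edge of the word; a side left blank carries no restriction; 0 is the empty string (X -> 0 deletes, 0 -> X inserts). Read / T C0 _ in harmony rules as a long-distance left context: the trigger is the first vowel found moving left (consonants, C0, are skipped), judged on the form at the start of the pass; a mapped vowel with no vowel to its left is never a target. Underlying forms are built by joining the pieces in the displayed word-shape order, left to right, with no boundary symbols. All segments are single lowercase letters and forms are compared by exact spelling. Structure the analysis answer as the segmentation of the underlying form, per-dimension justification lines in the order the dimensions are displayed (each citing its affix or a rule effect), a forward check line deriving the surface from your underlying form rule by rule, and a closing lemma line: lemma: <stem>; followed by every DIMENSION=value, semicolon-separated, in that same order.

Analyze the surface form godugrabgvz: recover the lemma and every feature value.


underlying: godig-ra-bg-vz
NUM=so - signalled by the affix -bg
KEL=ki - signalled by the affix -ra
CLASS=vo - signalled by the affix -vz
check: godigrabgvz -> godugrabgvz
lemma: godig; NUM=so; KEL=ki; CLASS=vo


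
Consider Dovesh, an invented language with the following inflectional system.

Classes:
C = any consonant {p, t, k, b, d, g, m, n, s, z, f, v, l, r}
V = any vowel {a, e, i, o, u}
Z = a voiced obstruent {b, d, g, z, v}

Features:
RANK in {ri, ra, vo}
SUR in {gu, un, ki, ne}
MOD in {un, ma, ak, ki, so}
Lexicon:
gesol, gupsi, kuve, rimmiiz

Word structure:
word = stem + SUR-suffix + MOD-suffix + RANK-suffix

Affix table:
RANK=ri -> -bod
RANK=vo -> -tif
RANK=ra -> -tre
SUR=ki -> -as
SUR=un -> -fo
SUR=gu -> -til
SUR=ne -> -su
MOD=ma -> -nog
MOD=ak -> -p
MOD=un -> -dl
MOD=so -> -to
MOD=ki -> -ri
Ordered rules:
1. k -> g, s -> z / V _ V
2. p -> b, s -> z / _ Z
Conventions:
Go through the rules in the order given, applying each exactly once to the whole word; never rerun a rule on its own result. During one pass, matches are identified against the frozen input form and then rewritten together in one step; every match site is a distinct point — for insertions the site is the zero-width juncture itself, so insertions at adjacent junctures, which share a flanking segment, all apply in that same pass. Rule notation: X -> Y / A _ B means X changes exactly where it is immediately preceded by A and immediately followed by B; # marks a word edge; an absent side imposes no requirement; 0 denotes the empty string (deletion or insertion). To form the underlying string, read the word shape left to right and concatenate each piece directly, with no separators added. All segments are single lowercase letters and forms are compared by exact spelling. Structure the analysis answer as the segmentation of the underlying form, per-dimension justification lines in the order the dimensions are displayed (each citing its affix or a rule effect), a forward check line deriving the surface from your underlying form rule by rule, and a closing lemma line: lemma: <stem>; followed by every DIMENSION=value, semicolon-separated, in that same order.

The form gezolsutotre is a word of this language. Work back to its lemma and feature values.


underlying: gesol-su-to-tre
RANK=ra - signalled by the affix -tre
SUR=ne - signalled by the affix -su
MOD=so - signalled by the affix -to
check: gesolsutotre -> gezolsutotre -> gezolsutotre
lemma: gesol; RANK=ra; SUR=ne; MOD=so


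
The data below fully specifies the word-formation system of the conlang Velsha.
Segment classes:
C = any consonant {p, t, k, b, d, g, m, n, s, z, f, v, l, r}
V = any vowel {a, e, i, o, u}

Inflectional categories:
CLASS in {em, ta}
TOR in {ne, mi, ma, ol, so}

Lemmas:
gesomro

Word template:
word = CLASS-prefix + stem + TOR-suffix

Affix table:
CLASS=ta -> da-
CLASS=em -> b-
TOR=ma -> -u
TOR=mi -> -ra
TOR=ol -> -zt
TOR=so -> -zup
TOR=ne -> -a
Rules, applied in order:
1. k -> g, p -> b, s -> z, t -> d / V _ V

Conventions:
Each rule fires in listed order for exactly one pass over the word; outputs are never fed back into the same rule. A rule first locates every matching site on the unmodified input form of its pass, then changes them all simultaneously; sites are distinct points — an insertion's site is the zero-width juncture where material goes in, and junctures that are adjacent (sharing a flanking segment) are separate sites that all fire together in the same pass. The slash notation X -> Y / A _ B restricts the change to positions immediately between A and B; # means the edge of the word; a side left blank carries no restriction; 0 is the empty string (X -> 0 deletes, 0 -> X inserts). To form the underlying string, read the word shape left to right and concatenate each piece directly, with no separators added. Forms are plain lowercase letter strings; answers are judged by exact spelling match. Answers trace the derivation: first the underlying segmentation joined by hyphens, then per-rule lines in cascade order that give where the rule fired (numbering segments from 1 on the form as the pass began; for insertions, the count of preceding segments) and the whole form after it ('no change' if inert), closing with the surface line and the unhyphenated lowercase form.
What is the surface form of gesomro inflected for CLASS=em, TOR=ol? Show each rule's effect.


underlying: b-gesomro-zt
1. k -> g, p -> b, s -> z, t -> d / V _ V: fires at position(s) 4: bgezomrozt
surface: bgezomrozt


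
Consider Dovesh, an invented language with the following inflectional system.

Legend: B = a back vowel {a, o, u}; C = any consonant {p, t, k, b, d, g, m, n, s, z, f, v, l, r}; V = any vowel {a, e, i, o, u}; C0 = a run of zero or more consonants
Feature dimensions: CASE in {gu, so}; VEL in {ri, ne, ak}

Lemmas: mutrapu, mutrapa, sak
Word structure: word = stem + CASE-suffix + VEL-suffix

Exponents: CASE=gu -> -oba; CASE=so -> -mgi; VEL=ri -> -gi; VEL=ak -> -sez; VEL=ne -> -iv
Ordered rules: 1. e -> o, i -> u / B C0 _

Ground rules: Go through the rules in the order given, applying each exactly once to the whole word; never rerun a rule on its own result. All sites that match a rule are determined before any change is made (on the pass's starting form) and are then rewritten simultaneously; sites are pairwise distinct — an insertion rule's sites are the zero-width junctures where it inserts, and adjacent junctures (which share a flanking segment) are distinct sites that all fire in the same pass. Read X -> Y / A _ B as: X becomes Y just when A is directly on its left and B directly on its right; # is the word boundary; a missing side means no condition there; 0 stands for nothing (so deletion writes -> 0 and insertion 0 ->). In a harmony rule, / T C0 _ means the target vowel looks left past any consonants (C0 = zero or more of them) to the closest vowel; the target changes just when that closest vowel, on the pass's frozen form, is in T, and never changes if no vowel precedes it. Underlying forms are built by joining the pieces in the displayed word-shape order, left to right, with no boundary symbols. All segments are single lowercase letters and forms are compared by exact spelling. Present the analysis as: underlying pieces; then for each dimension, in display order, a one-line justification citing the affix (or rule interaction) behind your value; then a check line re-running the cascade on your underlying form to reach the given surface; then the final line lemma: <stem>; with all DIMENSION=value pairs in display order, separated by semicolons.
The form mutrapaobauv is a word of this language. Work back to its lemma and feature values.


underlying: mutrapa-oba-iv
CASE=gu - signalled by the affix -oba
VEL=ne - signalled by the affix -iv
check: mutrapaobaiv -> mutrapaobauv
lemma: mutrapa; CASE=gu; VEL=ne


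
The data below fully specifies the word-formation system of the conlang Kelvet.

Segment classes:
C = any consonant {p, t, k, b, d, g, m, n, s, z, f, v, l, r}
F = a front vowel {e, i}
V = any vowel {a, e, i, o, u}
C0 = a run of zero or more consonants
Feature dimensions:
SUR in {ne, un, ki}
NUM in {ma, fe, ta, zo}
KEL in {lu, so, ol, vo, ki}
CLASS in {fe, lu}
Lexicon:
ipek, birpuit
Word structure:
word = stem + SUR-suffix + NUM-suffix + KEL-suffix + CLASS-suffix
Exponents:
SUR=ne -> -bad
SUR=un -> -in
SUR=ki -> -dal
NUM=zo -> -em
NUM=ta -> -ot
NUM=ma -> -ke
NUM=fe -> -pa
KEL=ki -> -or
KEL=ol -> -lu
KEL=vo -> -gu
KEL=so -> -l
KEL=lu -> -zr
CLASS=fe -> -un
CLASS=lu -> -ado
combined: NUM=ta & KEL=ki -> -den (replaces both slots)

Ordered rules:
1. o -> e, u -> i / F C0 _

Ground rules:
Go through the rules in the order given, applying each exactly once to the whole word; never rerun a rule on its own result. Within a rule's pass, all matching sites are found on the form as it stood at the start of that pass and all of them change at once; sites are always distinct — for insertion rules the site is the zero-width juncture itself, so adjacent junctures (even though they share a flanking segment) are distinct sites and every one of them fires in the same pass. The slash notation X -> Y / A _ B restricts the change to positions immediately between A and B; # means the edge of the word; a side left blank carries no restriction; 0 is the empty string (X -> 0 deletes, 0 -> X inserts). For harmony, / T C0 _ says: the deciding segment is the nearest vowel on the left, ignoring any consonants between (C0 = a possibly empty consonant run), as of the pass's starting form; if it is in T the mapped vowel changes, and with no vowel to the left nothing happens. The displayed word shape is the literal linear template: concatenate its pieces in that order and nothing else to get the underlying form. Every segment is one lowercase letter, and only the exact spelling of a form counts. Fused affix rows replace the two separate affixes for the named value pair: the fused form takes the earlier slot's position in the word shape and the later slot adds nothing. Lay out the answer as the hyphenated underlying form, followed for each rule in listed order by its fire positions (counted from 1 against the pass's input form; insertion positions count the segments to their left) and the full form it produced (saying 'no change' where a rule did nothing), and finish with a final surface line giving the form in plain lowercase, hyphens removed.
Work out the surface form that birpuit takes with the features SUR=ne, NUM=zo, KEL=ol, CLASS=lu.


underlying: birpuit-bad-em-lu-ado
1. o -> e, u -> i / F C0 _: fires at position(s) 5, 14: birpiitbademliado
surface: birpiitbademliado


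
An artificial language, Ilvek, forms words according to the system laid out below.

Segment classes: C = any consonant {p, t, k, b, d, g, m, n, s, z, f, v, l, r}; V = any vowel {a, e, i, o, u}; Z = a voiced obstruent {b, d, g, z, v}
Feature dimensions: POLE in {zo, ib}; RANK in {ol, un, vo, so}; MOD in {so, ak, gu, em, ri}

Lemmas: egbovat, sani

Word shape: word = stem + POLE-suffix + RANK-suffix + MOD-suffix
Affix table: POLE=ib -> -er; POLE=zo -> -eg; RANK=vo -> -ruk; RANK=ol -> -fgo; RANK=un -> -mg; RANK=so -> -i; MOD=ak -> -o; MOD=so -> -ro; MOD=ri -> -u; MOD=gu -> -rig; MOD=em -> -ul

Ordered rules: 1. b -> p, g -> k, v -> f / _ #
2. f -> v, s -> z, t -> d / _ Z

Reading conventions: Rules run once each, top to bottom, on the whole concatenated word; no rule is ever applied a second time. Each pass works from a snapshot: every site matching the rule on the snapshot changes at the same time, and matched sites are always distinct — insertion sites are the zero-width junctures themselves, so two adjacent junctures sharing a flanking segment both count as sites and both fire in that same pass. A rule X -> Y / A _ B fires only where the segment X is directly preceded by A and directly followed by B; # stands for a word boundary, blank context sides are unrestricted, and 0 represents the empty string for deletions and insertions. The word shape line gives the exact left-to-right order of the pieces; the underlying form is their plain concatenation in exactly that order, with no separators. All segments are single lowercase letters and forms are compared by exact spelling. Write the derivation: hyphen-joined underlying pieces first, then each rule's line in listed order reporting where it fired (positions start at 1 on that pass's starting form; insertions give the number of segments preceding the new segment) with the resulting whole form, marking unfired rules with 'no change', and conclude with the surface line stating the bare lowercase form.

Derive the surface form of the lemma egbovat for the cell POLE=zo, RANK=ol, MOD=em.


underlying: egbovat-eg-fgo-ul
1. b -> p, g -> k, v -> f / _ #: no change
2. f -> v, s -> z, t -> d / _ Z: fires at position(s) 10: egbovategvgoul
surface: egbovategvgoul


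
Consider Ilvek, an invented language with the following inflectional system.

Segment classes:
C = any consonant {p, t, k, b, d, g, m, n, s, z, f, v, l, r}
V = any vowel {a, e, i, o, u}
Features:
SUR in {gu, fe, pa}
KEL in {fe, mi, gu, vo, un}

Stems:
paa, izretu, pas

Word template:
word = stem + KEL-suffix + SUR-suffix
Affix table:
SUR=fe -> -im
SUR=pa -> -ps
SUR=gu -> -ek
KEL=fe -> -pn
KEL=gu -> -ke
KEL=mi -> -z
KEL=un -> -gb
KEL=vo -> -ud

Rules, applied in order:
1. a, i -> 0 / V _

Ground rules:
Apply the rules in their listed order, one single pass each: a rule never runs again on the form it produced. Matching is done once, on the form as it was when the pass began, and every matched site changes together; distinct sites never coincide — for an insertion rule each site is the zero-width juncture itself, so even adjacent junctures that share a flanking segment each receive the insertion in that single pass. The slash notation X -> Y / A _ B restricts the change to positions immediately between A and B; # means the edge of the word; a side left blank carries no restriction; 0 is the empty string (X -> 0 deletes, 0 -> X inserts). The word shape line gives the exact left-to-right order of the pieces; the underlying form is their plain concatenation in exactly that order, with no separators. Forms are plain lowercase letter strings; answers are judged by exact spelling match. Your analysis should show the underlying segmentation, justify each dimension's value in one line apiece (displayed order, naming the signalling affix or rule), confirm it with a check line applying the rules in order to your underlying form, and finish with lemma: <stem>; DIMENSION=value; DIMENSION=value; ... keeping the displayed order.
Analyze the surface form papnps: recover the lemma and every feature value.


underlying: paa-pn-ps
SUR=pa - signalled by the affix -ps
KEL=fe - signalled by the affix -pn
check: paapnps -> papnps
lemma: paa; SUR=pa; KEL=fe


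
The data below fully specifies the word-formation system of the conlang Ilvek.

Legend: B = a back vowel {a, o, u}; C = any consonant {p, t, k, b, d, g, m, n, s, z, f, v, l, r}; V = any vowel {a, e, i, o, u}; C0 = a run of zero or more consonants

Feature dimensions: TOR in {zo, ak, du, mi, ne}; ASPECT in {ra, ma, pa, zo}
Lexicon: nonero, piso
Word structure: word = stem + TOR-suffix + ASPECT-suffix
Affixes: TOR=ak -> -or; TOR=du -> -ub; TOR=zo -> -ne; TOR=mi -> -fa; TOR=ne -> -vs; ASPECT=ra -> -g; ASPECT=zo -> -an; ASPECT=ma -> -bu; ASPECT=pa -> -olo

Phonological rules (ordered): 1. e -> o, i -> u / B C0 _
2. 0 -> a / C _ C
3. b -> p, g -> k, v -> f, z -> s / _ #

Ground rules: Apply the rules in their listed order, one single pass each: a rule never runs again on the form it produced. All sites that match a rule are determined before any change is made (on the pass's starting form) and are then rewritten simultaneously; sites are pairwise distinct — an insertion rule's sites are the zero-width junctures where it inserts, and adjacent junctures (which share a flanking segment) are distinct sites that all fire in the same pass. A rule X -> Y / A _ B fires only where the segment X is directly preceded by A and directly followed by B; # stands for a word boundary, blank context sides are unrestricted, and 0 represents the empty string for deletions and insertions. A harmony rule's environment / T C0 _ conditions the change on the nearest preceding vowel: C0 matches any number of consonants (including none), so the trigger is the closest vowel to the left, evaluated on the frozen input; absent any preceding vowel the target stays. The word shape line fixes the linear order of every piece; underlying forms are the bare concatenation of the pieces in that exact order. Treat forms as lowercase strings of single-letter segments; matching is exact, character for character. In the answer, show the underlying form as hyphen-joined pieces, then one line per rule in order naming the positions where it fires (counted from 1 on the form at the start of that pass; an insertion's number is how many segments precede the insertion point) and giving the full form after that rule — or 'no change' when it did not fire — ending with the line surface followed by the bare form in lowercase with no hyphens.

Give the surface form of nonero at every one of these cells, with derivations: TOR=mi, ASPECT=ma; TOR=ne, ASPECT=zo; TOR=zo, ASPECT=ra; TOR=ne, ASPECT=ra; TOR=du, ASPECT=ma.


cell TOR=mi, ASPECT=ma:
underlying: nonero-fa-bu
1. e -> o, i -> u / B C0 _: fires at position(s) 4: nonorofabu
2. 0 -> a / C _ C: no change
3. b -> p, g -> k, v -> f, z -> s / _ #: no change
surface: nonorofabu

cell TOR=ne, ASPECT=zo:
underlying: nonero-vs-an
1. e -> o, i -> u / B C0 _: fires at position(s) 4: nonorovsan
2. 0 -> a / C _ C: inserts after position(s) 7: nonorovasan
3. b -> p, g -> k, v -> f, z -> s / _ #: no change
surface: nonorovasan

cell TOR=zo, ASPECT=ra:
underlying: nonero-ne-g
1. e -> o, i -> u / B C0 _: fires at position(s) 4, 8: nonoronog
2. 0 -> a / C _ C: no change
3. b -> p, g -> k, v -> f, z -> s / _ #: fires at position(s) 9: nonoronok
surface: nonoronok

cell TOR=ne, ASPECT=ra:
underlying: nonero-vs-g
1. e -> o, i -> u / B C0 _: fires at position(s) 4: nonorovsg
2. 0 -> a / C _ C: inserts after position(s) 7, 8: nonorovasag
3. b -> p, g -> k, v -> f, z -> s / _ #: fires at position(s) 11: nonorovasak
surface: nonorovasak

cell TOR=du, ASPECT=ma:
underlying: nonero-ub-bu
1. e -> o, i -> u / B C0 _: fires at position(s) 4: nonoroubbu
2. 0 -> a / C _ C: inserts after position(s) 8: nonoroubabu
3. b -> p, g -> k, v -> f, z -> s / _ #: no change
surface: nonoroubabu
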